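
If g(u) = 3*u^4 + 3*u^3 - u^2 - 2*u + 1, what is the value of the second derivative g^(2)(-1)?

16

From the series, [(u + 1)^2] g = 8; multiply by 2! = 2 to get 16.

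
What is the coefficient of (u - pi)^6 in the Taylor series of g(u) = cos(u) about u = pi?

1/720

g(pi) = -1
g′(pi) = 0
g′′(pi) = 1
g′′′(pi) = 0
g^(4)(pi) = -1
g^(5)(pi) = 0
g^(6)(pi) = 1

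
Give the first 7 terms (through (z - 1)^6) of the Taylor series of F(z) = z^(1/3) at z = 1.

-154*(z - 1)^6/6561 + 22*(z - 1)^5/729 - 10*(z - 1)^4/243 + 5*(z - 1)^3/81 - (z - 1)^2/9 + (z - 1)/3 + 1

F(1) = 1
F′(1) = 1/3
F′′(1) = -2/9
F′′′(1) = 10/27
F^(4)(1) = -80/81
F^(5)(1) = 880/243
F^(6)(1) = -12320/729
Dividing each by k! gives the coefficients c_0, ..., c_6.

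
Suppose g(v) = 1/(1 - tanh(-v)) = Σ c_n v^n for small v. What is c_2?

Plug the Maclaurin series of the inner function into that of the outer and collect terms.
g(0) = 1
g′(0) = -1
g′′(0) = 2
So c_2 = g′′(0)/2! = 1.

1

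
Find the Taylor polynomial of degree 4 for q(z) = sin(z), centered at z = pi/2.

q(pi/2) = 1
q′(pi/2) = 0
q′′(pi/2) = -1
q′′′(pi/2) = 0
q^(4)(pi/2) = 1
Then c_k = q^(k)(pi/2)/k! gives each Taylor coefficient.

(z - pi/2)^4/24 - (z - pi/2)^2/2 + 1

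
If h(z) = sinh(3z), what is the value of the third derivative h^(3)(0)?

27

Compute the successive derivatives at the expansion point and divide by k!.
From the series, [z^3] h = 9/2; multiply by 3! = 6 to get 27.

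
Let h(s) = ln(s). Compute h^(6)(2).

The coefficient of (s - 2)^6 in the expansion is -1/384, so h^(6)(2) = 6! * (-1/384) = -15/8.

-15/8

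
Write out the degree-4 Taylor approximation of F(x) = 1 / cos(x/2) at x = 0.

Invert the denominator's series and multiply.
[x^0] = 1;  [x^1] = 0;  [x^2] = 1/8;  [x^3] = 0;  [x^4] = 5/384.

5*x^4/384 + x^2/8 + 1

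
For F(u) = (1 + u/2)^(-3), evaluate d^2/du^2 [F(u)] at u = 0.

3

From the series, [u^2] F = 3/2; multiply by 2! = 2 to get 3.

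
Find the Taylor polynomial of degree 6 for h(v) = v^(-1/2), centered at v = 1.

231*(v - 1)^6/1024 - 63*(v - 1)^5/256 + 35*(v - 1)^4/128 - 5*(v - 1)^3/16 + 3*(v - 1)^2/8 - (v - 1)/2 + 1

[(v - 1)^0] = 1;  [(v - 1)^1] = -1/2;  [(v - 1)^2] = 3/8;  [(v - 1)^3] = -5/16;  [(v - 1)^4] = 35/128;  [(v - 1)^5] = -63/256;  [(v - 1)^6] = 231/1024.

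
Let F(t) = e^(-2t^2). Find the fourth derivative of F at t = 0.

The coefficient of t^4 in the expansion is 2, so F^(4)(0) = 4! * (2) = 48.

48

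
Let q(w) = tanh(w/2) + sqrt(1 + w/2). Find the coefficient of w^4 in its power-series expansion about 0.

Add the two expansions coefficient-wise.
q(0) = 1
q′(0) = 3/4
q′′(0) = -1/16
q′′′(0) = -13/64
q^(4)(0) = -15/256
Then c_k = q^(k)(0)/k! gives each Taylor coefficient.

-5/2048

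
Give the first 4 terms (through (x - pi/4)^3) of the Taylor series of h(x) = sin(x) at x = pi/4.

h(pi/4) = sqrt(2)/2
h′(pi/4) = sqrt(2)/2
h′′(pi/4) = -sqrt(2)/2
h′′′(pi/4) = -sqrt(2)/2

-sqrt(2)*(x - pi/4)^3/12 - sqrt(2)*(x - pi/4)^2/4 + sqrt(2)*(x - pi/4)/2 + sqrt(2)/2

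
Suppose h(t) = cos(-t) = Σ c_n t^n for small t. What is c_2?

Apply the Taylor formula c_k = f^(k)(a)/k!.
[t^0] = 1;  [t^1] = 0;  [t^2] = -1/2.
So c_2 = h′′(0)/2! = -1/2.

-1/2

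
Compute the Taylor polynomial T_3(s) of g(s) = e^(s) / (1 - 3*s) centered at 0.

Expand 1/(denominator) as a geometric series and multiply by the numerator's series.
g(0) = 1
g′(0) = 4
g′′(0) = 25
g′′′(0) = 226

113*s^3/3 + 25*s^2/2 + 4*s + 1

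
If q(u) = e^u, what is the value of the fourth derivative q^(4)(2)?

From the series, [(u - 2)^4] q = e^(2)/24; multiply by 4! = 24 to get e^(2).

e^(2)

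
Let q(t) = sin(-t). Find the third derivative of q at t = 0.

1

Compute the successive derivatives at the expansion point and divide by k!.
From the series, [t^3] q = 1/6; multiply by 3! = 6 to get 1.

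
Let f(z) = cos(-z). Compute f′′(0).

Compute the successive derivatives at the expansion point and divide by k!.
From the series, [z^2] f = -1/2; multiply by 2! = 2 to get -1.

-1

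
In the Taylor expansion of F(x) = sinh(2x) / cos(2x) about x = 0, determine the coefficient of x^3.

16/3

Invert the denominator's series and multiply.
[x^0] = 0;  [x^1] = 2;  [x^2] = 0;  [x^3] = 16/3.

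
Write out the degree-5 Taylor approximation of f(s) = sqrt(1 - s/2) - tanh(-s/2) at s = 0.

407*s^5/122880 - 5*s^4/2048 - 19*s^3/384 - s^2/32 + s/4 + 1

Add the two expansions coefficient-wise.
f(0) = 1
f′(0) = 1/4
f′′(0) = -1/16
f′′′(0) = -19/64
f^(4)(0) = -15/256
f^(5)(0) = 407/1024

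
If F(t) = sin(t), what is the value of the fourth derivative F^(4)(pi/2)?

1

Use the known series and substitute for the argument.
The coefficient of (t - pi/2)^4 in the expansion is 1/24, so F^(4)(pi/2) = 4! * (1/24) = 1.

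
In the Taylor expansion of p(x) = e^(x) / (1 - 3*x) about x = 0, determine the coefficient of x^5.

Expand 1/(denominator) as a geometric series and multiply by the numerator's series.
p(0) = 1
p′(0) = 4
p′′(0) = 25
p′′′(0) = 226
p^(4)(0) = 2713
p^(5)(0) = 40696

5087/15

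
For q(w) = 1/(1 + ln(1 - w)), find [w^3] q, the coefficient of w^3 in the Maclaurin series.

Let u equal the inner series; expand the outer function in u and truncate.

7/3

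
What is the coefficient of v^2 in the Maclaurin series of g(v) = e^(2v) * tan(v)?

2

Take the Cauchy product of the two expansions.
g(0) = 0
g′(0) = 1
g′′(0) = 4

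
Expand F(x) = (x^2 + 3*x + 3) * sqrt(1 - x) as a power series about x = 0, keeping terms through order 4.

-55*x^4/128 - 17*x^3/16 - 7*x^2/8 + 3*x/2 + 3

Distribute the polynomial across the series and collect like powers.
F(0) = 3
F′(0) = 3/2
F′′(0) = -7/4
F′′′(0) = -51/8
F^(4)(0) = -165/16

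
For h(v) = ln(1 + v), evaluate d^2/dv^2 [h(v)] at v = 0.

-1

From the series, [v^2] h = -1/2; multiply by 2! = 2 to get -1.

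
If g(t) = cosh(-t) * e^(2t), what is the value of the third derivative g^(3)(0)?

14

Take the Cauchy product of the two expansions.
From the series, [t^3] g = 7/3; multiply by 3! = 6 to get 14.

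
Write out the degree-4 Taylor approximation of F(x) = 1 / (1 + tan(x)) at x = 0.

Expand as Σ (-1)^k u^k with u equal to the inner function's series.
[x^0] = 1;  [x^1] = -1;  [x^2] = 1;  [x^3] = -4/3;  [x^4] = 5/3.

5*x^4/3 - 4*x^3/3 + x^2 - x + 1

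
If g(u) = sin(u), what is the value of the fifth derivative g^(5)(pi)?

-1

From the series, [(u - pi)^5] g = -1/120; multiply by 5! = 120 to get -1.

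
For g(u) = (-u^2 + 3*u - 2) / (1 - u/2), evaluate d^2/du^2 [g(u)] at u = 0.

0

Multiply each power in the prefactor through the base expansion.
The coefficient of u^2 in the expansion is 0, so g′′(0) = 2! * (0) = 0.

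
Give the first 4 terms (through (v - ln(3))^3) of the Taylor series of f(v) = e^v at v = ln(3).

f(ln(3)) = 3
f′(ln(3)) = 3
f′′(ln(3)) = 3
f′′′(ln(3)) = 3
The Taylor polynomial is Σ f^(k)(ln(3))/k! · (v - ln(3))^k.

(v - ln(3))^3/2 + 3*(v - ln(3))^2/2 + 3*(v - ln(3)) + 3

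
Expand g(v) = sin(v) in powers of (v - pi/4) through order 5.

sqrt(2)*(v - pi/4)^5/240 + sqrt(2)*(v - pi/4)^4/48 - sqrt(2)*(v - pi/4)^3/12 - sqrt(2)*(v - pi/4)^2/4 + sqrt(2)*(v - pi/4)/2 + sqrt(2)/2

g(pi/4) = sqrt(2)/2
g′(pi/4) = sqrt(2)/2
g′′(pi/4) = -sqrt(2)/2
g′′′(pi/4) = -sqrt(2)/2
g^(4)(pi/4) = sqrt(2)/2
g^(5)(pi/4) = sqrt(2)/2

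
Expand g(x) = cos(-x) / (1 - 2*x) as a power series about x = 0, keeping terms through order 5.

Use 1/(1 - r) = Σ r^k on the denominator, then take the Cauchy product.
g(0) = 1
g′(0) = 2
g′′(0) = 7
g′′′(0) = 42
g^(4)(0) = 337
g^(5)(0) = 3370

337*x^5/12 + 337*x^4/24 + 7*x^3 + 7*x^2/2 + 2*x + 1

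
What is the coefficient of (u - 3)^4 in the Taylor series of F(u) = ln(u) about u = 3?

F(3) = ln(3)
F′(3) = 1/3
F′′(3) = -1/9
F′′′(3) = 2/27
F^(4)(3) = -2/27
Then c_k = F^(k)(3)/k! gives each Taylor coefficient.

-1/324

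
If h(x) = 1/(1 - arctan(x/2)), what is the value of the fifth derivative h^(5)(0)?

Compose series: expand the inner function first, then feed it into the outer expansion.
The coefficient of x^5 in the expansion is 1/160, so h^(5)(0) = 5! * (1/160) = 3/4.

3/4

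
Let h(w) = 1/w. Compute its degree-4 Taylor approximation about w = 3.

(w - 3)^4/243 - (w - 3)^3/81 + (w - 3)^2/27 - (w - 3)/9 + 1/3

h(3) = 1/3
h′(3) = -1/9
h′′(3) = 2/27
h′′′(3) = -2/27
h^(4)(3) = 8/81
Then c_k = h^(k)(3)/k! gives each Taylor coefficient.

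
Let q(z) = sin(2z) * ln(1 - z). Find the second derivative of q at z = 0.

-4

Take the Cauchy product of the two expansions.
From the series, [z^2] q = -2; multiply by 2! = 2 to get -4.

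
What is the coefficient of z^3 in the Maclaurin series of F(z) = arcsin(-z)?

-1/6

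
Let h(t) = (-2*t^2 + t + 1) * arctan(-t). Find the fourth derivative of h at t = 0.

Multiply each power in the prefactor through the base expansion.
The coefficient of t^4 in the expansion is 1/3, so h^(4)(0) = 4! * (1/3) = 8.

8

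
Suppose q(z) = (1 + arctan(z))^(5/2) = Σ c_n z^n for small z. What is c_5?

51/256

Substitute the inner expansion into the outer series and collect powers.
q(0) = 1
q′(0) = 5/2
q′′(0) = 15/4
q′′′(0) = -25/8
q^(4)(0) = -495/16
q^(5)(0) = 765/32
So c_5 = q^(5)(0)/5! = 51/256.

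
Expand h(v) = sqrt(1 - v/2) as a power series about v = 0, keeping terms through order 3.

-v^3/128 - v^2/32 - v/4 + 1

[v^0] = 1;  [v^1] = -1/4;  [v^2] = -1/32;  [v^3] = -1/128.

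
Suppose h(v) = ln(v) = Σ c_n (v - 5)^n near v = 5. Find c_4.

Differentiate repeatedly and evaluate at the center.
h(5) = ln(5)
h′(5) = 1/5
h′′(5) = -1/25
h′′′(5) = 2/125
h^(4)(5) = -6/625

-1/2500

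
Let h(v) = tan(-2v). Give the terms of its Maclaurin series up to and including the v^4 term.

-8*v^3/3 - 2*v

Differentiate repeatedly and evaluate at the center.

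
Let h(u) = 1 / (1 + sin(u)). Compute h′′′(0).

-5

Use the geometric series for the reciprocal, then substitute.
From the series, [u^3] h = -5/6; multiply by 3! = 6 to get -5.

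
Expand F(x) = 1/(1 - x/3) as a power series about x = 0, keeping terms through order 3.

x^3/27 + x^2/9 + x/3 + 1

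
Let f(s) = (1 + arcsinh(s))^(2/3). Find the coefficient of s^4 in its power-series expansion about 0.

2/243

Substitute the inner expansion into the outer series and collect powers.
f(0) = 1
f′(0) = 2/3
f′′(0) = -2/9
f′′′(0) = -10/27
f^(4)(0) = 16/81
So c_4 = f^(4)(0)/4! = 2/243.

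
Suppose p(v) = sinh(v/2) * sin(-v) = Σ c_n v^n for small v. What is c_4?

Take the Cauchy product of the two expansions.

1/16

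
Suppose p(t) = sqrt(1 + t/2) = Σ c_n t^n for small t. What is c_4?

[t^0] = 1;  [t^1] = 1/4;  [t^2] = -1/32;  [t^3] = 1/128;  [t^4] = -5/2048.

-5/2048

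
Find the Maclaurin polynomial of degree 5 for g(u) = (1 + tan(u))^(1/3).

497*u^5/3645 - 28*u^4/243 + 14*u^3/81 - u^2/9 + u/3 + 1

Let u equal the inner series; expand the outer function in u and truncate.
g(0) = 1
g′(0) = 1/3
g′′(0) = -2/9
g′′′(0) = 28/27
g^(4)(0) = -224/81
g^(5)(0) = 3976/243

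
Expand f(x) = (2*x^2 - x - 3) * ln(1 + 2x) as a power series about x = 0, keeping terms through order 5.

Multiply each power in the prefactor through the base expansion.
[x^0] = 0;  [x^1] = -6;  [x^2] = 4;  [x^3] = -2;  [x^4] = 16/3;  [x^5] = -148/15.

-148*x^5/15 + 16*x^4/3 - 2*x^3 + 4*x^2 - 6*x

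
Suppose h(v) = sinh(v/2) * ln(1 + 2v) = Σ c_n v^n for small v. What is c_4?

11/8

Take the Cauchy product of the two expansions.
h(0) = 0
h′(0) = 0
h′′(0) = 2
h′′′(0) = -6
h^(4)(0) = 33
So c_4 = h^(4)(0)/4! = 11/8.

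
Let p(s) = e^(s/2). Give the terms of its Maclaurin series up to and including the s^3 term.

p(0) = 1
p′(0) = 1/2
p′′(0) = 1/4
p′′′(0) = 1/8
The Taylor polynomial is Σ p^(k)(0)/k! · s^k.

s^3/48 + s^2/8 + s/2 + 1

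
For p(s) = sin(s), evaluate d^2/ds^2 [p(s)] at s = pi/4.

The coefficient of (s - pi/4)^2 in the expansion is -sqrt(2)/4, so p′′(pi/4) = 2! * (-sqrt(2)/4) = -sqrt(2)/2.

-sqrt(2)/2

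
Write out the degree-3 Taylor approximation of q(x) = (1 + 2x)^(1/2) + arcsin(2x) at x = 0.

11*x^3/6 - x^2/2 + 3*x + 1

Add the two expansions coefficient-wise.
q(0) = 1
q′(0) = 3
q′′(0) = -1
q′′′(0) = 11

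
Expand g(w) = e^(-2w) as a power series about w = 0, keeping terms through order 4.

2*w^4/3 - 4*w^3/3 + 2*w^2 - 2*w + 1

[w^0] = 1;  [w^1] = -2;  [w^2] = 2;  [w^3] = -4/3;  [w^4] = 2/3.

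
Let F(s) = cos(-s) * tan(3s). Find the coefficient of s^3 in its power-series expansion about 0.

15/2

Expand each factor separately, then convolve coefficients.
F(0) = 0
F′(0) = 3
F′′(0) = 0
F′′′(0) = 45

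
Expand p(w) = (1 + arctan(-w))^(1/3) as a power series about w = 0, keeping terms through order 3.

Compose series: expand the inner function first, then feed it into the outer expansion.

4*w^3/81 - w^2/9 - w/3 + 1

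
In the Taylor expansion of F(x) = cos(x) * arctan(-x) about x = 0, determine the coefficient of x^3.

5/6

Expand each factor separately, then convolve coefficients.
F(0) = 0
F′(0) = -1
F′′(0) = 0
F′′′(0) = 5
So c_3 = F′′′(0)/3! = 5/6.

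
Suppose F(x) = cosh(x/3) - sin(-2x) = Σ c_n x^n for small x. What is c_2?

1/18

Expand each term separately and add.
[x^0] = 1;  [x^1] = 2;  [x^2] = 1/18.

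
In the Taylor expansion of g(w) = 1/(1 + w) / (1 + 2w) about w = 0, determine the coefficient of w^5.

Write out both Maclaurin series and multiply, keeping only the needed powers.

-63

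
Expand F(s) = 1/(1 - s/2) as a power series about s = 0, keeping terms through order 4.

Compute the successive derivatives at the expansion point and divide by k!.
[s^0] = 1;  [s^1] = 1/2;  [s^2] = 1/4;  [s^3] = 1/8;  [s^4] = 1/16.

s^4/16 + s^3/8 + s^2/4 + s/2 + 1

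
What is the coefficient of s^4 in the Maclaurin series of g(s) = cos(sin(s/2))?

5/384

Compose series: expand the inner function first, then feed it into the outer expansion.
g(0) = 1
g′(0) = 0
g′′(0) = -1/4
g′′′(0) = 0
g^(4)(0) = 5/16
Then c_k = g^(k)(0)/k! gives each Taylor coefficient.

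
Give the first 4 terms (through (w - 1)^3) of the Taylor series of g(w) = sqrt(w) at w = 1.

(w - 1)^3/16 - (w - 1)^2/8 + (w - 1)/2 + 1

g(1) = 1
g′(1) = 1/2
g′′(1) = -1/4
g′′′(1) = 3/8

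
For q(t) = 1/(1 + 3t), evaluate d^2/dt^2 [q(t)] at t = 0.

The coefficient of t^2 in the expansion is 9, so q′′(0) = 2! * (9) = 18.

18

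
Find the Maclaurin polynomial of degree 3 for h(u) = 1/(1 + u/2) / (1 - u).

5*u^3/8 + 3*u^2/4 + u/2 + 1

Write out both Maclaurin series and multiply, keeping only the needed powers.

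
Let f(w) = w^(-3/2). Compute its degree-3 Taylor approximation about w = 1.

f(1) = 1
f′(1) = -3/2
f′′(1) = 15/4
f′′′(1) = -105/8

-35*(w - 1)^3/16 + 15*(w - 1)^2/8 - 3*(w - 1)/2 + 1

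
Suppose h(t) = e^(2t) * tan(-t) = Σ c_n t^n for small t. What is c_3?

-7/3

Take the Cauchy product of the two expansions.
h(0) = 0
h′(0) = -1
h′′(0) = -4
h′′′(0) = -14
Then c_k = h^(k)(0)/k! gives each Taylor coefficient.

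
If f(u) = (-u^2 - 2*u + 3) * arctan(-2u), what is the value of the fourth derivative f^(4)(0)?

-128

Shift and add copies of the series according to the polynomial's terms.
From the series, [u^4] f = -16/3; multiply by 4! = 24 to get -128.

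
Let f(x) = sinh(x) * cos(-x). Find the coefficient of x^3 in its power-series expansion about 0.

Expand each factor separately, then convolve coefficients.
[x^0] = 0;  [x^1] = 1;  [x^2] = 0;  [x^3] = -1/3.

-1/3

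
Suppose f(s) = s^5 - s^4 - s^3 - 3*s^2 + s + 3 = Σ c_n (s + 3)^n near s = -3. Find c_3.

f(-3) = -324
f′(-3) = 505
f′′(-3) = -636
f′′′(-3) = 606

101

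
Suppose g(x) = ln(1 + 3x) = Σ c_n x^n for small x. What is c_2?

g(0) = 0
g′(0) = 3
g′′(0) = -9

-9/2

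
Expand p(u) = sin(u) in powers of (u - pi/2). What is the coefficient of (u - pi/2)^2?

-1/2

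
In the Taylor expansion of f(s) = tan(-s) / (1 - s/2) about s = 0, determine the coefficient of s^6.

Expand each factor separately, then convolve coefficients.

-67/480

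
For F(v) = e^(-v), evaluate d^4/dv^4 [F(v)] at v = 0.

The coefficient of v^4 in the expansion is 1/24, so F^(4)(0) = 4! * (1/24) = 1.

1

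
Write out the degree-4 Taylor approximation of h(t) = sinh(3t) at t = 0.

9*t^3/2 + 3*t

h(0) = 0
h′(0) = 3
h′′(0) = 0
h′′′(0) = 27
h^(4)(0) = 0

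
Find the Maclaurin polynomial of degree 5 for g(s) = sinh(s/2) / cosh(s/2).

s^5/240 - s^3/24 + s/2

Invert the denominator's series and multiply.
g(0) = 0
g′(0) = 1/2
g′′(0) = 0
g′′′(0) = -1/4
g^(4)(0) = 0
g^(5)(0) = 1/2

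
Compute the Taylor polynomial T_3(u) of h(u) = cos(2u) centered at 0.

1 - 2*u^2

h(0) = 1
h′(0) = 0
h′′(0) = -4
h′′′(0) = 0
Dividing each by k! gives the coefficients c_0, ..., c_3.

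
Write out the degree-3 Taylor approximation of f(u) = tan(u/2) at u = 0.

u^3/24 + u/2

Compute the successive derivatives at the expansion point and divide by k!.
f(0) = 0
f′(0) = 1/2
f′′(0) = 0
f′′′(0) = 1/4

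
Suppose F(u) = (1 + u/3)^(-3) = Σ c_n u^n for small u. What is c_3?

-10/27

[u^0] = 1;  [u^1] = -1;  [u^2] = 2/3;  [u^3] = -10/27.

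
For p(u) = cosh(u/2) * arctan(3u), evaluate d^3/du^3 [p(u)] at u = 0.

Write out both Maclaurin series and multiply, keeping only the needed powers.
From the series, [u^3] p = -69/8; multiply by 3! = 6 to get -207/4.

-207/4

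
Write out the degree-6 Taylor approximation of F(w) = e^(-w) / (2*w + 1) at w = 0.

75973*w^6/720 - 6331*w^5/120 + 211*w^4/8 - 79*w^3/6 + 13*w^2/2 - 3*w + 1

Use 1/(1 - r) = Σ r^k on the denominator, then take the Cauchy product.
F(0) = 1
F′(0) = -3
F′′(0) = 13
F′′′(0) = -79
F^(4)(0) = 633
F^(5)(0) = -6331
F^(6)(0) = 75973
The Taylor polynomial is Σ F^(k)(0)/k! · w^k.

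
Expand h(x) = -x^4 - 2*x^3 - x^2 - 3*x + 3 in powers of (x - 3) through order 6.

[(x - 3)^0] = -150;  [(x - 3)^1] = -171;  [(x - 3)^2] = -73;  [(x - 3)^3] = -14;  [(x - 3)^4] = -1;  [(x - 3)^5] = 0;  [(x - 3)^6] = 0.

-(x - 3)^4 - 14*(x - 3)^3 - 73*(x - 3)^2 - 171*(x - 3) - 150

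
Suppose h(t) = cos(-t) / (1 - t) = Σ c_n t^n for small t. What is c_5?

13/24

Expand 1/(denominator) as a geometric series and multiply by the numerator's series.
So c_5 = h^(5)(0)/5! = 13/24.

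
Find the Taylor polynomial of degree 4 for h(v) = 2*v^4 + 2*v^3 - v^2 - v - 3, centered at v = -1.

[(v + 1)^0] = -3;  [(v + 1)^1] = -1;  [(v + 1)^2] = 5;  [(v + 1)^3] = -6;  [(v + 1)^4] = 2.

2*(v + 1)^4 - 6*(v + 1)^3 + 5*(v + 1)^2 - (v + 1) - 3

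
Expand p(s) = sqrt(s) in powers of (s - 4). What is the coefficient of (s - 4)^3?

Apply the Taylor formula c_k = f^(k)(a)/k!.
p(4) = 2
p′(4) = 1/4
p′′(4) = -1/32
p′′′(4) = 3/256
So c_3 = p′′′(4)/3! = 1/512.

1/512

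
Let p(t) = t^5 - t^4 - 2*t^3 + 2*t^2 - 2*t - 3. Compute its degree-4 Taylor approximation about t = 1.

4*(t - 1)^4 + 4*(t - 1)^3 - 3*(t - 1) - 5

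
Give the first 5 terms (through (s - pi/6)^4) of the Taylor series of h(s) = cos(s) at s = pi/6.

sqrt(3)*(s - pi/6)^4/48 + (s - pi/6)^3/12 - sqrt(3)*(s - pi/6)^2/4 - (s - pi/6)/2 + sqrt(3)/2

h(pi/6) = sqrt(3)/2
h′(pi/6) = -1/2
h′′(pi/6) = -sqrt(3)/2
h′′′(pi/6) = 1/2
h^(4)(pi/6) = sqrt(3)/2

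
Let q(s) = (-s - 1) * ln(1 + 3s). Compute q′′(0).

3

Distribute the polynomial across the series and collect like powers.
The coefficient of s^2 in the expansion is 3/2, so q′′(0) = 2! * (3/2) = 3.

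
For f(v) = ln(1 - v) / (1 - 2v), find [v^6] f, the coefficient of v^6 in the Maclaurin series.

Expand each factor separately, then convolve coefficients.
f(0) = 0
f′(0) = -1
f′′(0) = -5
f′′′(0) = -32
f^(4)(0) = -262
f^(5)(0) = -2644
f^(6)(0) = -31848

-1327/30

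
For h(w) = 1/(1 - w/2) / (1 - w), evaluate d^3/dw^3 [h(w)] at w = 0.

45/4

Multiply the two series term by term and collect like powers.
The coefficient of w^3 in the expansion is 15/8, so h′′′(0) = 3! * (15/8) = 45/4.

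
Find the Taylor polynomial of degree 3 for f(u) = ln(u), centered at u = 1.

(u - 1)^3/3 - (u - 1)^2/2 + (u - 1)

Use the known series and substitute for the argument.
f(1) = 0
f′(1) = 1
f′′(1) = -1
f′′′(1) = 2
Dividing each by k! gives the coefficients c_0, ..., c_3.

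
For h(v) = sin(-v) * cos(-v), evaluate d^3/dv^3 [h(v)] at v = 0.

4

Write out both Maclaurin series and multiply, keeping only the needed powers.
The coefficient of v^3 in the expansion is 2/3, so h′′′(0) = 3! * (2/3) = 4.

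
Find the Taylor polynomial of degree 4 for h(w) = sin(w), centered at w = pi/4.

sqrt(2)*(w - pi/4)^4/48 - sqrt(2)*(w - pi/4)^3/12 - sqrt(2)*(w - pi/4)^2/4 + sqrt(2)*(w - pi/4)/2 + sqrt(2)/2

h(pi/4) = sqrt(2)/2
h′(pi/4) = sqrt(2)/2
h′′(pi/4) = -sqrt(2)/2
h′′′(pi/4) = -sqrt(2)/2
h^(4)(pi/4) = sqrt(2)/2
Then c_k = h^(k)(pi/4)/k! gives each Taylor coefficient.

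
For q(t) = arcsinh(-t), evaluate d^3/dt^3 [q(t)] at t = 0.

Differentiate repeatedly and evaluate at the center.
The coefficient of t^3 in the expansion is 1/6, so q′′′(0) = 3! * (1/6) = 1.

1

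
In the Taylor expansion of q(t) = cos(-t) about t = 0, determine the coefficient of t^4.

q(0) = 1
q′(0) = 0
q′′(0) = -1
q′′′(0) = 0
q^(4)(0) = 1

1/24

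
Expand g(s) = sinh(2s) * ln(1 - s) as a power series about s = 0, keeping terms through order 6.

Write out both Maclaurin series and multiply, keeping only the needed powers.
g(0) = 0
g′(0) = 0
g′′(0) = -4
g′′′(0) = -6
g^(4)(0) = -48
g^(5)(0) = -140
g^(6)(0) = -800
Then c_k = g^(k)(0)/k! gives each Taylor coefficient.

-10*s^6/9 - 7*s^5/6 - 2*s^4 - s^3 - 2*s^2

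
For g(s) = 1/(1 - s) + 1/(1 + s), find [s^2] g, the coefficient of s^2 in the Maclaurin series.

Expand each term separately and add.
g(0) = 2
g′(0) = 0
g′′(0) = 4
Then c_k = g^(k)(0)/k! gives each Taylor coefficient.

2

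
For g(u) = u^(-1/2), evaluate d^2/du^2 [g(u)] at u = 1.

3/4

Use the known series and substitute for the argument.
From the series, [(u - 1)^2] g = 3/8; multiply by 2! = 2 to get 3/4.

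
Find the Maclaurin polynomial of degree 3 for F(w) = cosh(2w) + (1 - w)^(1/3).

Combine the two series term by term.

-5*w^3/81 + 17*w^2/9 - w/3 + 2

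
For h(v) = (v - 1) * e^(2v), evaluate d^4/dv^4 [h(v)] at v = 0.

Shift and add copies of the series according to the polynomial's terms.
From the series, [v^4] h = 2/3; multiply by 4! = 24 to get 16.

16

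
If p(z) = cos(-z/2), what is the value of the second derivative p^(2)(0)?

From the series, [z^2] p = -1/8; multiply by 2! = 2 to get -1/4.

-1/4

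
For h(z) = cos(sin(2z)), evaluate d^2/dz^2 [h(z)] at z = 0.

Let u equal the inner series; expand the outer function in u and truncate.
From the series, [z^2] h = -2; multiply by 2! = 2 to get -4.

-4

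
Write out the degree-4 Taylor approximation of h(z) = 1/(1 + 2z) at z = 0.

16*z^4 - 8*z^3 + 4*z^2 - 2*z + 1

Apply the Taylor formula c_k = f^(k)(a)/k!.
h(0) = 1
h′(0) = -2
h′′(0) = 8
h′′′(0) = -48
h^(4)(0) = 384
Then c_k = h^(k)(0)/k! gives each Taylor coefficient.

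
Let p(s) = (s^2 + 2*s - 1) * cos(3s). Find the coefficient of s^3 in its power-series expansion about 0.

-9

Multiply each power in the prefactor through the base expansion.
p(0) = -1
p′(0) = 2
p′′(0) = 11
p′′′(0) = -54
The Taylor polynomial is Σ p^(k)(0)/k! · s^k.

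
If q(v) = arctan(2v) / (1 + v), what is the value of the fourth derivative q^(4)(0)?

Write out both Maclaurin series and multiply, keeping only the needed powers.
The coefficient of v^4 in the expansion is 2/3, so q^(4)(0) = 4! * (2/3) = 16.

16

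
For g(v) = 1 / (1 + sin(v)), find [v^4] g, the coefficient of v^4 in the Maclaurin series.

2/3

Write 1/(1+u) = 1 - u + u^2 - u^3 + ... and substitute the series for u.
g(0) = 1
g′(0) = -1
g′′(0) = 2
g′′′(0) = -5
g^(4)(0) = 16
Dividing each by k! gives the coefficients c_0, ..., c_4.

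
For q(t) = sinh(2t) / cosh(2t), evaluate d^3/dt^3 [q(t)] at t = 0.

Write the quotient as an unknown series and match coefficients against numerator = denominator · series.
From the series, [t^3] q = -8/3; multiply by 3! = 6 to get -16.

-16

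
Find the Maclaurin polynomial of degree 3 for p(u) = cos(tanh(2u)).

Let u equal the inner series; expand the outer function in u and truncate.
p(0) = 1
p′(0) = 0
p′′(0) = -4
p′′′(0) = 0

1 - 2*u^2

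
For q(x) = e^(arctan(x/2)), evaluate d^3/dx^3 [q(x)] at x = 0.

-1/8

Substitute the inner expansion into the outer series and collect powers.
The coefficient of x^3 in the expansion is -1/48, so q′′′(0) = 3! * (-1/48) = -1/8.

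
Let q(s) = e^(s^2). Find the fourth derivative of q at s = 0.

The coefficient of s^4 in the expansion is 1/2, so q^(4)(0) = 4! * (1/2) = 12.

12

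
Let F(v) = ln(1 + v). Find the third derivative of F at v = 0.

Use the known series and substitute for the argument.
The coefficient of v^3 in the expansion is 1/3, so F′′′(0) = 3! * (1/3) = 2.

2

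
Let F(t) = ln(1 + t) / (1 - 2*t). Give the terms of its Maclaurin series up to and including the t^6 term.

259*t^6/10 + 391*t^5/30 + 77*t^4/12 + 10*t^3/3 + 3*t^2/2 + t

Expand 1/(denominator) as a geometric series and multiply by the numerator's series.
F(0) = 0
F′(0) = 1
F′′(0) = 3
F′′′(0) = 20
F^(4)(0) = 154
F^(5)(0) = 1564
F^(6)(0) = 18648
Then c_k = F^(k)(0)/k! gives each Taylor coefficient.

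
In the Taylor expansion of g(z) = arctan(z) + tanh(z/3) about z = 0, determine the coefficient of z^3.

Add the two expansions coefficient-wise.
g(0) = 0
g′(0) = 4/3
g′′(0) = 0
g′′′(0) = -56/27

-28/81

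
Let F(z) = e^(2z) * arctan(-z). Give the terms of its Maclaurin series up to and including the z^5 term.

-z^5/5 - 2*z^4/3 - 5*z^3/3 - 2*z^2 - z

Multiply the two series term by term and collect like powers.
F(0) = 0
F′(0) = -1
F′′(0) = -4
F′′′(0) = -10
F^(4)(0) = -16
F^(5)(0) = -24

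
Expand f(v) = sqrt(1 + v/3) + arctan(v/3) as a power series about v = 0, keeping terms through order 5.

Combine the two series term by term.
f(0) = 1
f′(0) = 1/2
f′′(0) = -1/36
f′′′(0) = -13/216
f^(4)(0) = -5/432
f^(5)(0) = 97/864
Then c_k = f^(k)(0)/k! gives each Taylor coefficient.

97*v^5/103680 - 5*v^4/10368 - 13*v^3/1296 - v^2/72 + v/2 + 1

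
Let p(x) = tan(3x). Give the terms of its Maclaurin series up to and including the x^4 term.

9*x^3 + 3*x

p(0) = 0
p′(0) = 3
p′′(0) = 0
p′′′(0) = 54
p^(4)(0) = 0
Dividing each by k! gives the coefficients c_0, ..., c_4.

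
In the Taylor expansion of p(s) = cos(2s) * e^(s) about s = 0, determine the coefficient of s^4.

-7/24

Take the Cauchy product of the two expansions.
p(0) = 1
p′(0) = 1
p′′(0) = -3
p′′′(0) = -11
p^(4)(0) = -7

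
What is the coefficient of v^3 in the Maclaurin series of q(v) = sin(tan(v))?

1/6

Plug the Maclaurin series of the inner function into that of the outer and collect terms.
q(0) = 0
q′(0) = 1
q′′(0) = 0
q′′′(0) = 1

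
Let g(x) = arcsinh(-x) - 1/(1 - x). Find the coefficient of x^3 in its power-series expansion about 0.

Expand each term separately and add.
[x^0] = -1;  [x^1] = -2;  [x^2] = -1;  [x^3] = -5/6.

-5/6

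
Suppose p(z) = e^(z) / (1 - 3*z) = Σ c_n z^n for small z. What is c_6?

732529/720

Expand 1/(denominator) as a geometric series and multiply by the numerator's series.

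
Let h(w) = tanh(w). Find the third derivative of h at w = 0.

-2

The coefficient of w^3 in the expansion is -1/3, so h′′′(0) = 3! * (-1/3) = -2.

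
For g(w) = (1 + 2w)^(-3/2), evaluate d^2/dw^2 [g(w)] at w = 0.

15

Compute the successive derivatives at the expansion point and divide by k!.
The coefficient of w^2 in the expansion is 15/2, so g′′(0) = 2! * (15/2) = 15.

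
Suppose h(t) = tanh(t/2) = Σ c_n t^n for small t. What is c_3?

-1/24

h(0) = 0
h′(0) = 1/2
h′′(0) = 0
h′′′(0) = -1/4
Dividing each by k! gives the coefficients c_0, ..., c_3.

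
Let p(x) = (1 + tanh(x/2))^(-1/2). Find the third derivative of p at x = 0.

-7/64

Compose series: expand the inner function first, then feed it into the outer expansion.
The coefficient of x^3 in the expansion is -7/384, so p′′′(0) = 3! * (-7/384) = -7/64.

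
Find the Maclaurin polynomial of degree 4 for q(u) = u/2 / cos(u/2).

u^3/16 + u/2

Divide the numerator series by the denominator series (power-series long division).
q(0) = 0
q′(0) = 1/2
q′′(0) = 0
q′′′(0) = 3/8
q^(4)(0) = 0
Then c_k = q^(k)(0)/k! gives each Taylor coefficient.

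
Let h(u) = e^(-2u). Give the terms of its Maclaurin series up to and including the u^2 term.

2*u^2 - 2*u + 1

Compute the successive derivatives at the expansion point and divide by k!.
h(0) = 1
h′(0) = -2
h′′(0) = 4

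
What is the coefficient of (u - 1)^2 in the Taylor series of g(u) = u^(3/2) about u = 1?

g(1) = 1
g′(1) = 3/2
g′′(1) = 3/4

3/8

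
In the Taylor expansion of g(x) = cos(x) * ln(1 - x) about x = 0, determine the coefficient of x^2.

Expand each factor separately, then convolve coefficients.
g(0) = 0
g′(0) = -1
g′′(0) = -1
So c_2 = g′′(0)/2! = -1/2.

-1/2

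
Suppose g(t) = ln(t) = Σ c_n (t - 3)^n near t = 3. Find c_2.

g(3) = ln(3)
g′(3) = 1/3
g′′(3) = -1/9

-1/18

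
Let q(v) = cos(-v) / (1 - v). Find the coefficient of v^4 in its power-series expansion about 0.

13/24

Use 1/(1 - r) = Σ r^k on the denominator, then take the Cauchy product.
q(0) = 1
q′(0) = 1
q′′(0) = 1
q′′′(0) = 3
q^(4)(0) = 13
So c_4 = q^(4)(0)/4! = 13/24.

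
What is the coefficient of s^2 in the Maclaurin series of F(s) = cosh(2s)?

2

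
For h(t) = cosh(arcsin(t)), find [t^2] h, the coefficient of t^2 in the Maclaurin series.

1/2

Substitute the inner expansion into the outer series and collect powers.
h(0) = 1
h′(0) = 0
h′′(0) = 1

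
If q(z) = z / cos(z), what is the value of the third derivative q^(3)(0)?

Write the quotient as an unknown series and match coefficients against numerator = denominator · series.
From the series, [z^3] q = 1/2; multiply by 3! = 6 to get 3.

3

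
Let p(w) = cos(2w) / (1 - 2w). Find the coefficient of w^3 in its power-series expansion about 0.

Expand each factor separately, then convolve coefficients.
p(0) = 1
p′(0) = 2
p′′(0) = 4
p′′′(0) = 24
So c_3 = p′′′(0)/3! = 4.

4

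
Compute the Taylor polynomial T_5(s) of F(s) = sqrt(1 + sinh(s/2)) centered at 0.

241*s^5/122880 - 31*s^4/6144 + 7*s^3/384 - s^2/32 + s/4 + 1

Substitute the inner expansion into the outer series and collect powers.
[s^0] = 1;  [s^1] = 1/4;  [s^2] = -1/32;  [s^3] = 7/384;  [s^4] = -31/6144;  [s^5] = 241/122880.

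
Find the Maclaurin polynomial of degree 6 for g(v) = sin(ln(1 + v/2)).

Let u equal the inner series; expand the outer function in u and truncate.

v^6/512 - v^5/384 + v^3/48 - v^2/8 + v/2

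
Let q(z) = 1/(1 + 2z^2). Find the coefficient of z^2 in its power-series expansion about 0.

-2

q(0) = 1
q′(0) = 0
q′′(0) = -4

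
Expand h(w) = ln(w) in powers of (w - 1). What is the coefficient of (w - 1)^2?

h(1) = 0
h′(1) = 1
h′′(1) = -1
So c_2 = h′′(1)/2! = -1/2.

-1/2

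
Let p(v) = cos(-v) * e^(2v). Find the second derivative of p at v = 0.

3

Expand each factor separately, then convolve coefficients.
The coefficient of v^2 in the expansion is 3/2, so p′′(0) = 2! * (3/2) = 3.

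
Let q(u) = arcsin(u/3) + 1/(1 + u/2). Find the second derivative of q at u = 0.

Expand each term separately and add.
From the series, [u^2] q = 1/4; multiply by 2! = 2 to get 1/2.

1/2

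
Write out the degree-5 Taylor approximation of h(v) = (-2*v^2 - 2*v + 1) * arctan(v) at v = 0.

Shift and add copies of the series according to the polynomial's terms.
[v^0] = 0;  [v^1] = 1;  [v^2] = -2;  [v^3] = -7/3;  [v^4] = 2/3;  [v^5] = 13/15.

13*v^5/15 + 2*v^4/3 - 7*v^3/3 - 2*v^2 + v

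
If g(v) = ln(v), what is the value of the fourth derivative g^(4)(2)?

Apply the Taylor formula c_k = f^(k)(a)/k!.
The coefficient of (v - 2)^4 in the expansion is -1/64, so g^(4)(2) = 4! * (-1/64) = -3/8.

-3/8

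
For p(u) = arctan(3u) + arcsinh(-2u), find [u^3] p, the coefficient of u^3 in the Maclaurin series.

-23/3

Combine the two series term by term.
p(0) = 0
p′(0) = 1
p′′(0) = 0
p′′′(0) = -46
The Taylor polynomial is Σ p^(k)(0)/k! · u^k.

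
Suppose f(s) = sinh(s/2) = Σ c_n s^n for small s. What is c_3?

1/48

Differentiate repeatedly and evaluate at the center.
[s^0] = 0;  [s^1] = 1/2;  [s^2] = 0;  [s^3] = 1/48.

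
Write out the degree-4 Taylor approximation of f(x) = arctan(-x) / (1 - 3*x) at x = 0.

-26*x^4 - 26*x^3/3 - 3*x^2 - x

Expand 1/(denominator) as a geometric series and multiply by the numerator's series.
f(0) = 0
f′(0) = -1
f′′(0) = -6
f′′′(0) = -52
f^(4)(0) = -624
The Taylor polynomial is Σ f^(k)(0)/k! · x^k.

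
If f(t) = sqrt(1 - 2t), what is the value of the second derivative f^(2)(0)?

The coefficient of t^2 in the expansion is -1/2, so f′′(0) = 2! * (-1/2) = -1.

-1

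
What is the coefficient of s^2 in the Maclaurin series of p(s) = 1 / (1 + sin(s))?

Write 1/(1+u) = 1 - u + u^2 - u^3 + ... and substitute the series for u.
p(0) = 1
p′(0) = -1
p′′(0) = 2
Dividing each by k! gives the coefficients c_0, ..., c_2.

1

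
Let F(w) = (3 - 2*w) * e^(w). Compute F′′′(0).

-3

Distribute the polynomial across the series and collect like powers.
The coefficient of w^3 in the expansion is -1/2, so F′′′(0) = 3! * (-1/2) = -3.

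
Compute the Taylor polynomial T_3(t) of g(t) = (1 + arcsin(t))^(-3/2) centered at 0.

Let u equal the inner series; expand the outer function in u and truncate.

-39*t^3/16 + 15*t^2/8 - 3*t/2 + 1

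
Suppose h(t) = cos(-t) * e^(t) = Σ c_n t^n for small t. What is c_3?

-1/3

Multiply the two series term by term and collect like powers.
h(0) = 1
h′(0) = 1
h′′(0) = 0
h′′′(0) = -2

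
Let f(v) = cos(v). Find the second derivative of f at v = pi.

The coefficient of (v - pi)^2 in the expansion is 1/2, so f′′(pi) = 2! * (1/2) = 1.

1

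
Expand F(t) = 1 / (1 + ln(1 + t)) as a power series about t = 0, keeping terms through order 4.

Use the geometric series for the reciprocal, then substitute.
F(0) = 1
F′(0) = -1
F′′(0) = 3
F′′′(0) = -14
F^(4)(0) = 88
The Taylor polynomial is Σ F^(k)(0)/k! · t^k.

11*t^4/3 - 7*t^3/3 + 3*t^2/2 - t + 1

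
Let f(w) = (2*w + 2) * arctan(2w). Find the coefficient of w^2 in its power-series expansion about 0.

Multiply each power in the prefactor through the base expansion.
f(0) = 0
f′(0) = 4
f′′(0) = 8
So c_2 = f′′(0)/2! = 4.

4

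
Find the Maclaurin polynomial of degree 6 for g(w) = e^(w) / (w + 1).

53*w^6/144 - 11*w^5/30 + 3*w^4/8 - w^3/3 + w^2/2 + 1

Expand 1/(denominator) as a geometric series and multiply by the numerator's series.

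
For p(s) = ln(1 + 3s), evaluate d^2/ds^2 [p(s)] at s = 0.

Differentiate repeatedly and evaluate at the center.
The coefficient of s^2 in the expansion is -9/2, so p′′(0) = 2! * (-9/2) = -9.

-9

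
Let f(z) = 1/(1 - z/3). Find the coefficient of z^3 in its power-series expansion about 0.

Apply the Taylor formula c_k = f^(k)(a)/k!.
[z^0] = 1;  [z^1] = 1/3;  [z^2] = 1/9;  [z^3] = 1/27.

1/27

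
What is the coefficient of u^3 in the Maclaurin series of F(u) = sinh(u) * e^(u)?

Write out both Maclaurin series and multiply, keeping only the needed powers.
[u^0] = 0;  [u^1] = 1;  [u^2] = 1;  [u^3] = 2/3.

2/3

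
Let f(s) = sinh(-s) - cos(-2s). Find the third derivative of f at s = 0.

Add the two expansions coefficient-wise.
The coefficient of s^3 in the expansion is -1/6, so f′′′(0) = 3! * (-1/6) = -1.

-1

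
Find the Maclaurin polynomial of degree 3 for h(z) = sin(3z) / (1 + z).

-3*z^3/2 - 3*z^2 + 3*z

Expand each factor separately, then convolve coefficients.
h(0) = 0
h′(0) = 3
h′′(0) = -6
h′′′(0) = -9
Dividing each by k! gives the coefficients c_0, ..., c_3.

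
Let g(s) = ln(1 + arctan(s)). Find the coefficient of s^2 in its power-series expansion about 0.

Compose series: expand the inner function first, then feed it into the outer expansion.
So c_2 = g′′(0)/2! = -1/2.

-1/2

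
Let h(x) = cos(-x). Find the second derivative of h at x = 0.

The coefficient of x^2 in the expansion is -1/2, so h′′(0) = 2! * (-1/2) = -1.

-1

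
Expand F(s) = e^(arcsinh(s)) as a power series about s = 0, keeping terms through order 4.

Plug the Maclaurin series of the inner function into that of the outer and collect terms.

-s^4/8 + s^2/2 + s + 1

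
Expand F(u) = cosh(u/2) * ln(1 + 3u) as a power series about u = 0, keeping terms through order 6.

Write out both Maclaurin series and multiply, keeping only the needed powers.

-31755*u^6/256 + 31829*u^5/640 - 333*u^4/16 + 75*u^3/8 - 9*u^2/2 + 3*u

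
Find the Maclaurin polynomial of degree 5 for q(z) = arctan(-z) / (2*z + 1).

Use 1/(1 - r) = Σ r^k on the denominator, then take the Cauchy product.

-223*z^5/15 + 22*z^4/3 - 11*z^3/3 + 2*z^2 - z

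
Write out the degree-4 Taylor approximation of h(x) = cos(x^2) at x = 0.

1 - x^4/2

Use the known series and substitute for the argument.
h(0) = 1
h′(0) = 0
h′′(0) = 0
h′′′(0) = 0
h^(4)(0) = -12
Then c_k = h^(k)(0)/k! gives each Taylor coefficient.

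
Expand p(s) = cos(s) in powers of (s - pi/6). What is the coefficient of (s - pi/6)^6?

p(pi/6) = sqrt(3)/2
p′(pi/6) = -1/2
p′′(pi/6) = -sqrt(3)/2
p′′′(pi/6) = 1/2
p^(4)(pi/6) = sqrt(3)/2
p^(5)(pi/6) = -1/2
p^(6)(pi/6) = -sqrt(3)/2
So c_6 = p^(6)(pi/6)/6! = -sqrt(3)/1440.

-sqrt(3)/1440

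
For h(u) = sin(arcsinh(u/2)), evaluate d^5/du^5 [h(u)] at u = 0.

5/8

Compose series: expand the inner function first, then feed it into the outer expansion.
From the series, [u^5] h = 1/192; multiply by 5! = 120 to get 5/8.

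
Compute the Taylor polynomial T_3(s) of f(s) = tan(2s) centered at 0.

8*s^3/3 + 2*s

[s^0] = 0;  [s^1] = 2;  [s^2] = 0;  [s^3] = 8/3.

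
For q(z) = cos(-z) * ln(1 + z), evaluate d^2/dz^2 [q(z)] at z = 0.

Take the Cauchy product of the two expansions.
From the series, [z^2] q = -1/2; multiply by 2! = 2 to get -1.

-1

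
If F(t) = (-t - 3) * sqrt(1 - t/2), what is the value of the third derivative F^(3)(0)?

Multiply each power in the prefactor through the base expansion.
From the series, [t^3] F = 7/128; multiply by 3! = 6 to get 21/64.

21/64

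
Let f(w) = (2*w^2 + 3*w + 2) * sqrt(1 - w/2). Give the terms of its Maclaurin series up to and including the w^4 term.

-93*w^4/1024 - 39*w^3/64 + 19*w^2/16 + 5*w/2 + 2

Multiply each power in the prefactor through the base expansion.
f(0) = 2
f′(0) = 5/2
f′′(0) = 19/8
f′′′(0) = -117/32
f^(4)(0) = -279/128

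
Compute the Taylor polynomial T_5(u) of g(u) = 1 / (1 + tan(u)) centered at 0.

-32*u^5/15 + 5*u^4/3 - 4*u^3/3 + u^2 - u + 1

Use the geometric series for the reciprocal, then substitute.
[u^0] = 1;  [u^1] = -1;  [u^2] = 1;  [u^3] = -4/3;  [u^4] = 5/3;  [u^5] = -32/15.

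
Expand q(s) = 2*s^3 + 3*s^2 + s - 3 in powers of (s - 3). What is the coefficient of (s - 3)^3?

2

Use the known series and substitute for the argument.
q(3) = 81
q′(3) = 73
q′′(3) = 42
q′′′(3) = 12
So c_3 = q′′′(3)/3! = 2.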